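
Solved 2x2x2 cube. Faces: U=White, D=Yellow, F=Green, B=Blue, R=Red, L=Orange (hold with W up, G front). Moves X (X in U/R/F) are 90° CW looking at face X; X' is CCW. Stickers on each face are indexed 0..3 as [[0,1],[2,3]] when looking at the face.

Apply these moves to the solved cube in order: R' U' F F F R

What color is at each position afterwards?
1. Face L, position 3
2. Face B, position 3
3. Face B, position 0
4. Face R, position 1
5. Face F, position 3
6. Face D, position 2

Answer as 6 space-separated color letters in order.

After move 1 (R'): R=RRRR U=WBWB F=GWGW D=YGYG B=YBYB
After move 2 (U'): U=BBWW F=OOGW R=GWRR B=RRYB L=YBOO
After move 3 (F): F=GOWO U=BBOB R=WWWR D=RGYG L=YYOG
After move 4 (F): F=WGOO U=BBGY R=OWBR D=WWYG L=YROG
After move 5 (F): F=OWOG U=BBGR R=GWYR D=BOYG L=YWOW
After move 6 (R): R=YGRW U=BWGG F=OOOG D=BYYR B=RRBB
Query 1: L[3] = W
Query 2: B[3] = B
Query 3: B[0] = R
Query 4: R[1] = G
Query 5: F[3] = G
Query 6: D[2] = Y

Answer: W B R G G Y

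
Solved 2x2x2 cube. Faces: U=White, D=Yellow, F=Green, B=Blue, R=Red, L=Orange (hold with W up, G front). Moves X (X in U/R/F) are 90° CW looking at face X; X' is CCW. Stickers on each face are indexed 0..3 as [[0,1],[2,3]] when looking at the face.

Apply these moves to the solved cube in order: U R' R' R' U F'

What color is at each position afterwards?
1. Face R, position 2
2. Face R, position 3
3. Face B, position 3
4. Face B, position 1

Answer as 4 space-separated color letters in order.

After move 1 (U): U=WWWW F=RRGG R=BBRR B=OOBB L=GGOO
After move 2 (R'): R=BRBR U=WBWO F=RWGW D=YRYG B=YOYB
After move 3 (R'): R=RRBB U=WYWY F=RBGO D=YWYW B=GORB
After move 4 (R'): R=RBRB U=WRWG F=RYGY D=YBYO B=WOWB
After move 5 (U): U=WWGR F=RBGY R=WORB B=GGWB L=RYOO
After move 6 (F'): F=BYRG U=WWWR R=BOYB D=YOYO L=RROG
Query 1: R[2] = Y
Query 2: R[3] = B
Query 3: B[3] = B
Query 4: B[1] = G

Answer: Y B B G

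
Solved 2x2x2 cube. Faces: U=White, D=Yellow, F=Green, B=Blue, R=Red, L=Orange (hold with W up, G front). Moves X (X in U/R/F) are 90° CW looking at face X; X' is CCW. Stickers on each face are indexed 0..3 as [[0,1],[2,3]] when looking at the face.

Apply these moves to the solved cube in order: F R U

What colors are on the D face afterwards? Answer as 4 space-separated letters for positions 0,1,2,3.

Answer: R B Y B

Derivation:
After move 1 (F): F=GGGG U=WWOO R=WRWR D=RRYY L=OYOY
After move 2 (R): R=WWRR U=WGOG F=GRGY D=RBYB B=OBWB
After move 3 (U): U=OWGG F=WWGY R=OBRR B=OYWB L=GROY
Query: D face = RBYB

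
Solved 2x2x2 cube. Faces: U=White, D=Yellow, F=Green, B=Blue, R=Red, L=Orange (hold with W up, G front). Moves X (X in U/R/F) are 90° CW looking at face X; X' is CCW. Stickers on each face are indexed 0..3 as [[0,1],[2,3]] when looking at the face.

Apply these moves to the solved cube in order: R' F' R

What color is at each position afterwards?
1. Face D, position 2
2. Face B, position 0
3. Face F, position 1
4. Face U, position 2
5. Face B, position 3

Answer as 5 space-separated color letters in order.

Answer: Y R O R B

Derivation:
After move 1 (R'): R=RRRR U=WBWB F=GWGW D=YGYG B=YBYB
After move 2 (F'): F=WWGG U=WBRR R=GRYR D=OOYG L=OBOW
After move 3 (R): R=YGRR U=WWRG F=WOGG D=OYYY B=RBBB
Query 1: D[2] = Y
Query 2: B[0] = R
Query 3: F[1] = O
Query 4: U[2] = R
Query 5: B[3] = B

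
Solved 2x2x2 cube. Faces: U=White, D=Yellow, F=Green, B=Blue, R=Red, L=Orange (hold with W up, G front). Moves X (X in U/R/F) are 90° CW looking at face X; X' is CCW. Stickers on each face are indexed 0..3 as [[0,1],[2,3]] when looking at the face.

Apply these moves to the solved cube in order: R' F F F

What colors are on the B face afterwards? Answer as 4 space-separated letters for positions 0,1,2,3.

After move 1 (R'): R=RRRR U=WBWB F=GWGW D=YGYG B=YBYB
After move 2 (F): F=GGWW U=WBOO R=WRBR D=RRYG L=OYOG
After move 3 (F): F=WGWG U=WBGY R=OROR D=BWYG L=OROR
After move 4 (F): F=WWGG U=WBRR R=GRYR D=OOYG L=OBOW
Query: B face = YBYB

Answer: Y B Y B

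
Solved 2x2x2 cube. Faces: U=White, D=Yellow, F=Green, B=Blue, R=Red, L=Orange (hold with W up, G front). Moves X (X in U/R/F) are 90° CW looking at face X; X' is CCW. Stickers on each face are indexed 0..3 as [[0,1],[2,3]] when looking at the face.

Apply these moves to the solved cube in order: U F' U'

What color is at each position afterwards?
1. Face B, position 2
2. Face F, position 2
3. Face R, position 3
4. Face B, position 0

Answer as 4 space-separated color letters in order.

After move 1 (U): U=WWWW F=RRGG R=BBRR B=OOBB L=GGOO
After move 2 (F'): F=RGRG U=WWBR R=YBYR D=GOYY L=GWOW
After move 3 (U'): U=WRWB F=GWRG R=RGYR B=YBBB L=OOOW
Query 1: B[2] = B
Query 2: F[2] = R
Query 3: R[3] = R
Query 4: B[0] = Y

Answer: B R R Y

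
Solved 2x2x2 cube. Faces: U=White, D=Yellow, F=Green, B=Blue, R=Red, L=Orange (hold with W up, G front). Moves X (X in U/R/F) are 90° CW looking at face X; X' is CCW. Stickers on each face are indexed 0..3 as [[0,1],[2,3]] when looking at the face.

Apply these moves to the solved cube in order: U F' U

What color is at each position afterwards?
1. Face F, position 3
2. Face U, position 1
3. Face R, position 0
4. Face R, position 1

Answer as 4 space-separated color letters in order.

After move 1 (U): U=WWWW F=RRGG R=BBRR B=OOBB L=GGOO
After move 2 (F'): F=RGRG U=WWBR R=YBYR D=GOYY L=GWOW
After move 3 (U): U=BWRW F=YBRG R=OOYR B=GWBB L=RGOW
Query 1: F[3] = G
Query 2: U[1] = W
Query 3: R[0] = O
Query 4: R[1] = O

Answer: G W O O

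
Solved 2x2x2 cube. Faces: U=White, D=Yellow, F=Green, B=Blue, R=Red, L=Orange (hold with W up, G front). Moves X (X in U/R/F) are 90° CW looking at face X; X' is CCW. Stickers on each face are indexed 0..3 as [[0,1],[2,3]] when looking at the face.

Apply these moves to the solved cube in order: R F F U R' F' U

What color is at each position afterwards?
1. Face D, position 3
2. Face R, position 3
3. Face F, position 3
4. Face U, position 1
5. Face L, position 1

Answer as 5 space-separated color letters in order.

Answer: G O Y B G

Derivation:
After move 1 (R): R=RRRR U=WGWG F=GYGY D=YBYB B=WBWB
After move 2 (F): F=GGYY U=WGOO R=WRGR D=RRYB L=OYOB
After move 3 (F): F=YGYG U=WGBY R=OROR D=GWYB L=OROR
After move 4 (U): U=BWYG F=ORYG R=WBOR B=ORWB L=YGOR
After move 5 (R'): R=BRWO U=BWYO F=OWYG D=GRYG B=BRWB
After move 6 (F'): F=WGOY U=BWBW R=RRGO D=GRYG L=YOOY
After move 7 (U): U=BBWW F=RROY R=BRGO B=YOWB L=WGOY
Query 1: D[3] = G
Query 2: R[3] = O
Query 3: F[3] = Y
Query 4: U[1] = B
Query 5: L[1] = G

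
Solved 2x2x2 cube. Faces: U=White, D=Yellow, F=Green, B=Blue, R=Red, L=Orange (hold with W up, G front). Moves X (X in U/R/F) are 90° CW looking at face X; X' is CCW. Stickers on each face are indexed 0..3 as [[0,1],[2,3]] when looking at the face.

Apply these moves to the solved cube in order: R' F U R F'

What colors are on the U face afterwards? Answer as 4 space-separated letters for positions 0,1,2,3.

Answer: O R B R

Derivation:
After move 1 (R'): R=RRRR U=WBWB F=GWGW D=YGYG B=YBYB
After move 2 (F): F=GGWW U=WBOO R=WRBR D=RRYG L=OYOG
After move 3 (U): U=OWOB F=WRWW R=YBBR B=OYYB L=GGOG
After move 4 (R): R=BYRB U=OROW F=WRWG D=RYYO B=BYWB
After move 5 (F'): F=RGWW U=ORBR R=YYRB D=GGYO L=GWOO
Query: U face = ORBR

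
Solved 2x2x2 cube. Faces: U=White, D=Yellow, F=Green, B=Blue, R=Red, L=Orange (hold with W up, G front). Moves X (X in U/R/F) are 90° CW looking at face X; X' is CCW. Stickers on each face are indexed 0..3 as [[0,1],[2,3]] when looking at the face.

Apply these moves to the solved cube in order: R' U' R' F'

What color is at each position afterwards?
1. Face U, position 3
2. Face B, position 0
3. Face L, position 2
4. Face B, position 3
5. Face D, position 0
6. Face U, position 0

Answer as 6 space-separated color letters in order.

Answer: G G O B B B

Derivation:
After move 1 (R'): R=RRRR U=WBWB F=GWGW D=YGYG B=YBYB
After move 2 (U'): U=BBWW F=OOGW R=GWRR B=RRYB L=YBOO
After move 3 (R'): R=WRGR U=BYWR F=OBGW D=YOYW B=GRGB
After move 4 (F'): F=BWOG U=BYWG R=ORYR D=BOYW L=YROW
Query 1: U[3] = G
Query 2: B[0] = G
Query 3: L[2] = O
Query 4: B[3] = B
Query 5: D[0] = B
Query 6: U[0] = B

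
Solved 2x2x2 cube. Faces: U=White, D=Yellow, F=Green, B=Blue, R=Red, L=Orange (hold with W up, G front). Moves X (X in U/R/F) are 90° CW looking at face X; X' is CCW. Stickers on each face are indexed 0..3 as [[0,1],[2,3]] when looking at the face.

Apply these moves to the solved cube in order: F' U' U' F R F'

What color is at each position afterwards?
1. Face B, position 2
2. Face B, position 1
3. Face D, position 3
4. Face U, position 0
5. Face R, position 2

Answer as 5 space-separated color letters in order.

Answer: R G G R Y

Derivation:
After move 1 (F'): F=GGGG U=WWRR R=YRYR D=OOYY L=OWOW
After move 2 (U'): U=WRWR F=OWGG R=GGYR B=YRBB L=BBOW
After move 3 (U'): U=RRWW F=BBGG R=OWYR B=GGBB L=YROW
After move 4 (F): F=GBGB U=RRWR R=WWWR D=YOYY L=YOOO
After move 5 (R): R=WWRW U=RBWB F=GOGY D=YBYG B=RGRB
After move 6 (F'): F=OYGG U=RBWR R=BWYW D=OOYG L=YBOW
Query 1: B[2] = R
Query 2: B[1] = G
Query 3: D[3] = G
Query 4: U[0] = R
Query 5: R[2] = Y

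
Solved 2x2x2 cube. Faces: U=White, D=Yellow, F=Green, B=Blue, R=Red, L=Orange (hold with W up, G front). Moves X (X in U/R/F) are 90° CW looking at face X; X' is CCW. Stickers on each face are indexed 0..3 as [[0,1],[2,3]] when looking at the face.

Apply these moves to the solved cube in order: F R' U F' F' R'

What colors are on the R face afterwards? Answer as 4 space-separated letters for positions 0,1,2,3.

Answer: B W Y W

Derivation:
After move 1 (F): F=GGGG U=WWOO R=WRWR D=RRYY L=OYOY
After move 2 (R'): R=RRWW U=WBOB F=GWGO D=RGYG B=YBRB
After move 3 (U): U=OWBB F=RRGO R=YBWW B=OYRB L=GWOY
After move 4 (F'): F=RORG U=OWYW R=GBRW D=WYYG L=GBOB
After move 5 (F'): F=OGRR U=OWGR R=YBWW D=BBYG L=GWOY
After move 6 (R'): R=BWYW U=ORGO F=OWRR D=BGYR B=GYBB
Query: R face = BWYW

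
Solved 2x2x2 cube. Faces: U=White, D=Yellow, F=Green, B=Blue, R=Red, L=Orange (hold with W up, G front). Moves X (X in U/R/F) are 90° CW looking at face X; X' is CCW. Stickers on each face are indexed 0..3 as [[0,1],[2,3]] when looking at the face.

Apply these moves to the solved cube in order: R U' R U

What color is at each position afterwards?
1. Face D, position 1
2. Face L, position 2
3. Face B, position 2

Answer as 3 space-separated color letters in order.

After move 1 (R): R=RRRR U=WGWG F=GYGY D=YBYB B=WBWB
After move 2 (U'): U=GGWW F=OOGY R=GYRR B=RRWB L=WBOO
After move 3 (R): R=RGRY U=GOWY F=OBGB D=YWYR B=WRGB
After move 4 (U): U=WGYO F=RGGB R=WRRY B=WBGB L=OBOO
Query 1: D[1] = W
Query 2: L[2] = O
Query 3: B[2] = G

Answer: W O G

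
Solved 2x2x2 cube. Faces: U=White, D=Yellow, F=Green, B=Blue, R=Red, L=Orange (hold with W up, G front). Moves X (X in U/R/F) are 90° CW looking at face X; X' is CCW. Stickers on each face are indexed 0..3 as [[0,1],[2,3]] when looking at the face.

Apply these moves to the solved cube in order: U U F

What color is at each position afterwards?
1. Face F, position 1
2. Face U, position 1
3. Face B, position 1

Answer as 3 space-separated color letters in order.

After move 1 (U): U=WWWW F=RRGG R=BBRR B=OOBB L=GGOO
After move 2 (U): U=WWWW F=BBGG R=OORR B=GGBB L=RROO
After move 3 (F): F=GBGB U=WWOR R=WOWR D=ROYY L=RYOY
Query 1: F[1] = B
Query 2: U[1] = W
Query 3: B[1] = G

Answer: B W G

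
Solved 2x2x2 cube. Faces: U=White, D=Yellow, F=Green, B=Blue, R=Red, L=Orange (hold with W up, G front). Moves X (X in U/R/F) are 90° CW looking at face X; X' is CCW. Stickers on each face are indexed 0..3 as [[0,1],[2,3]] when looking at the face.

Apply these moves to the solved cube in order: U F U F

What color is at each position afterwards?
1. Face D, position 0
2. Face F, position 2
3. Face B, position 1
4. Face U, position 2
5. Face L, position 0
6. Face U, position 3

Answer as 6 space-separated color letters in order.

After move 1 (U): U=WWWW F=RRGG R=BBRR B=OOBB L=GGOO
After move 2 (F): F=GRGR U=WWOG R=WBWR D=RBYY L=GYOY
After move 3 (U): U=OWGW F=WBGR R=OOWR B=GYBB L=GROY
After move 4 (F): F=GWRB U=OWYR R=GOWR D=WOYY L=GROB
Query 1: D[0] = W
Query 2: F[2] = R
Query 3: B[1] = Y
Query 4: U[2] = Y
Query 5: L[0] = G
Query 6: U[3] = R

Answer: W R Y Y G R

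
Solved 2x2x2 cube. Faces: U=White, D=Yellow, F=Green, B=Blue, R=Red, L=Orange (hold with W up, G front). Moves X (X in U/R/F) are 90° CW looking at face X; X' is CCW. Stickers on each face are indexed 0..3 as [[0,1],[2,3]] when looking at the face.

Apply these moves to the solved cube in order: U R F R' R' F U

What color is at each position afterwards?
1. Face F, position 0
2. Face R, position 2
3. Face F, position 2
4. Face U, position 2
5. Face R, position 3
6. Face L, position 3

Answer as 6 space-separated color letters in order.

Answer: O O W Y W R

Derivation:
After move 1 (U): U=WWWW F=RRGG R=BBRR B=OOBB L=GGOO
After move 2 (R): R=RBRB U=WRWG F=RYGY D=YBYO B=WOWB
After move 3 (F): F=GRYY U=WROG R=WBGB D=RRYO L=GYOB
After move 4 (R'): R=BBWG U=WWOW F=GRYG D=RRYY B=OORB
After move 5 (R'): R=BGBW U=WROO F=GWYW D=RRYG B=YORB
After move 6 (F): F=YGWW U=WRBY R=OGOW D=BBYG L=GROR
After move 7 (U): U=BWYR F=OGWW R=YOOW B=GRRB L=YGOR
Query 1: F[0] = O
Query 2: R[2] = O
Query 3: F[2] = W
Query 4: U[2] = Y
Query 5: R[3] = W
Query 6: L[3] = R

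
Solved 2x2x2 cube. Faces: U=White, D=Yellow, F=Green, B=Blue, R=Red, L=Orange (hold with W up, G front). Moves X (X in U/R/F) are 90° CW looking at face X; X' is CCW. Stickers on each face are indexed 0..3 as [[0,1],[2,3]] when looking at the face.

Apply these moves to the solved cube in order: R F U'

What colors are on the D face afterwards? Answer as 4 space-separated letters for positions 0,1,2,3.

Answer: R R Y B

Derivation:
After move 1 (R): R=RRRR U=WGWG F=GYGY D=YBYB B=WBWB
After move 2 (F): F=GGYY U=WGOO R=WRGR D=RRYB L=OYOB
After move 3 (U'): U=GOWO F=OYYY R=GGGR B=WRWB L=WBOB
Query: D face = RRYB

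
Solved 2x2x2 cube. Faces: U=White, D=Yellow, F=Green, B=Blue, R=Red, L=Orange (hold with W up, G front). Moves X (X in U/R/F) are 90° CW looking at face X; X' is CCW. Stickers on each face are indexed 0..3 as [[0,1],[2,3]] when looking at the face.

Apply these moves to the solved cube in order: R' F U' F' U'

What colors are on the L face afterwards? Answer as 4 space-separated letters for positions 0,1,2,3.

Answer: W R O W

Derivation:
After move 1 (R'): R=RRRR U=WBWB F=GWGW D=YGYG B=YBYB
After move 2 (F): F=GGWW U=WBOO R=WRBR D=RRYG L=OYOG
After move 3 (U'): U=BOWO F=OYWW R=GGBR B=WRYB L=YBOG
After move 4 (F'): F=YWOW U=BOGB R=RGRR D=BGYG L=YOOW
After move 5 (U'): U=OBBG F=YOOW R=YWRR B=RGYB L=WROW
Query: L face = WROW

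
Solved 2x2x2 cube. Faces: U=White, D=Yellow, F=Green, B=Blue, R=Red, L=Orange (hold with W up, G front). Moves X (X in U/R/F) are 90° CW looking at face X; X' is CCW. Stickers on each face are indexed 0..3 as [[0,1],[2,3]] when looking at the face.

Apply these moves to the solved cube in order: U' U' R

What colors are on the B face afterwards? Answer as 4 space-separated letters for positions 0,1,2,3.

Answer: W G W B

Derivation:
After move 1 (U'): U=WWWW F=OOGG R=GGRR B=RRBB L=BBOO
After move 2 (U'): U=WWWW F=BBGG R=OORR B=GGBB L=RROO
After move 3 (R): R=RORO U=WBWG F=BYGY D=YBYG B=WGWB
Query: B face = WGWB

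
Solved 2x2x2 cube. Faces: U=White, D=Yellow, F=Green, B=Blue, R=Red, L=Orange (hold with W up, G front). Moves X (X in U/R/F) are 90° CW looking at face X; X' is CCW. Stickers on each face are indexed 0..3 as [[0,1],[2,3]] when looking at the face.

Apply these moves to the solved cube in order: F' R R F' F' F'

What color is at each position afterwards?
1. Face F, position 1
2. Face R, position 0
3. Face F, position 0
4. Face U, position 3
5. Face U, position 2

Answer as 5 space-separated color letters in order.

Answer: G R G W W

Derivation:
After move 1 (F'): F=GGGG U=WWRR R=YRYR D=OOYY L=OWOW
After move 2 (R): R=YYRR U=WGRG F=GOGY D=OBYB B=RBWB
After move 3 (R): R=RYRY U=WORY F=GBGB D=OWYR B=GBGB
After move 4 (F'): F=BBGG U=WORR R=WYOY D=WWYR L=OYOR
After move 5 (F'): F=BGBG U=WOWO R=WYWY D=YRYR L=OROR
After move 6 (F'): F=GGBB U=WOWW R=RYYY D=RRYR L=OOOW
Query 1: F[1] = G
Query 2: R[0] = R
Query 3: F[0] = G
Query 4: U[3] = W
Query 5: U[2] = W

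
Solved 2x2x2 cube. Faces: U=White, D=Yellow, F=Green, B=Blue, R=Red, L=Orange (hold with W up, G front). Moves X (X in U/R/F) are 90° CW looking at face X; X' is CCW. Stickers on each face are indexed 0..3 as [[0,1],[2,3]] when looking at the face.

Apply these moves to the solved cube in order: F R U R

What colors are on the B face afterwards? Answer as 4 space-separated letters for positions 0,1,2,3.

Answer: G Y W B

Derivation:
After move 1 (F): F=GGGG U=WWOO R=WRWR D=RRYY L=OYOY
After move 2 (R): R=WWRR U=WGOG F=GRGY D=RBYB B=OBWB
After move 3 (U): U=OWGG F=WWGY R=OBRR B=OYWB L=GROY
After move 4 (R): R=RORB U=OWGY F=WBGB D=RWYO B=GYWB
Query: B face = GYWB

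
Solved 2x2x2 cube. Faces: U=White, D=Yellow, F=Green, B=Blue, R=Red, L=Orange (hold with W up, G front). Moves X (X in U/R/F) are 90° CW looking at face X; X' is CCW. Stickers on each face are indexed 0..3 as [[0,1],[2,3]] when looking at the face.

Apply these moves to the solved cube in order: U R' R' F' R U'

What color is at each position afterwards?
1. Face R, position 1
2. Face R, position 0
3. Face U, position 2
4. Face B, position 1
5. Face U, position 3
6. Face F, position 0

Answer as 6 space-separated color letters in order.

Answer: O B W W R G

Derivation:
After move 1 (U): U=WWWW F=RRGG R=BBRR B=OOBB L=GGOO
After move 2 (R'): R=BRBR U=WBWO F=RWGW D=YRYG B=YOYB
After move 3 (R'): R=RRBB U=WYWY F=RBGO D=YWYW B=GORB
After move 4 (F'): F=BORG U=WYRB R=WRYB D=GOYW L=GYOW
After move 5 (R): R=YWBR U=WORG F=BORW D=GRYG B=BOYB
After move 6 (U'): U=OGWR F=GYRW R=BOBR B=YWYB L=BOOW
Query 1: R[1] = O
Query 2: R[0] = B
Query 3: U[2] = W
Query 4: B[1] = W
Query 5: U[3] = R
Query 6: F[0] = G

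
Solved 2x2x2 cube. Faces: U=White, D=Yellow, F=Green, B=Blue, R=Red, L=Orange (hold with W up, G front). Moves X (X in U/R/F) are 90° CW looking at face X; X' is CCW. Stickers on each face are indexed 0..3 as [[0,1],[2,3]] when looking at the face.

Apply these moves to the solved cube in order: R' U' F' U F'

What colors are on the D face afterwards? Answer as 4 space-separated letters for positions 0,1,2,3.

Answer: W W Y G

Derivation:
After move 1 (R'): R=RRRR U=WBWB F=GWGW D=YGYG B=YBYB
After move 2 (U'): U=BBWW F=OOGW R=GWRR B=RRYB L=YBOO
After move 3 (F'): F=OWOG U=BBGR R=GWYR D=BOYG L=YWOW
After move 4 (U): U=GBRB F=GWOG R=RRYR B=YWYB L=OWOW
After move 5 (F'): F=WGGO U=GBRY R=ORBR D=WWYG L=OBOR
Query: D face = WWYG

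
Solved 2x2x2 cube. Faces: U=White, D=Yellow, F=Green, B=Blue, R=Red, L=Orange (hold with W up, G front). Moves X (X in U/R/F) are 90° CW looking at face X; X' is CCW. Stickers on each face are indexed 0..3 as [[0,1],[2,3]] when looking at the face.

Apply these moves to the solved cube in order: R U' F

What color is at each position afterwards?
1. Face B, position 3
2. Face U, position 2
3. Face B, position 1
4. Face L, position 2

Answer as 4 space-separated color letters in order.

After move 1 (R): R=RRRR U=WGWG F=GYGY D=YBYB B=WBWB
After move 2 (U'): U=GGWW F=OOGY R=GYRR B=RRWB L=WBOO
After move 3 (F): F=GOYO U=GGOB R=WYWR D=RGYB L=WYOB
Query 1: B[3] = B
Query 2: U[2] = O
Query 3: B[1] = R
Query 4: L[2] = O

Answer: B O R O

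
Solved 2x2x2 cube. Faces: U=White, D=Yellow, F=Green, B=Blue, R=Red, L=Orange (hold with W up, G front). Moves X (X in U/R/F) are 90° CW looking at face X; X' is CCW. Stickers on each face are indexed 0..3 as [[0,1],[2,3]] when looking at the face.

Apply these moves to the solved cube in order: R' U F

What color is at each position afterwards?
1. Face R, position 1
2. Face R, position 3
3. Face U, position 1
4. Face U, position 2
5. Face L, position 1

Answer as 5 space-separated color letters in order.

Answer: B R W O Y

Derivation:
After move 1 (R'): R=RRRR U=WBWB F=GWGW D=YGYG B=YBYB
After move 2 (U): U=WWBB F=RRGW R=YBRR B=OOYB L=GWOO
After move 3 (F): F=GRWR U=WWOW R=BBBR D=RYYG L=GYOG
Query 1: R[1] = B
Query 2: R[3] = R
Query 3: U[1] = W
Query 4: U[2] = O
Query 5: L[1] = Y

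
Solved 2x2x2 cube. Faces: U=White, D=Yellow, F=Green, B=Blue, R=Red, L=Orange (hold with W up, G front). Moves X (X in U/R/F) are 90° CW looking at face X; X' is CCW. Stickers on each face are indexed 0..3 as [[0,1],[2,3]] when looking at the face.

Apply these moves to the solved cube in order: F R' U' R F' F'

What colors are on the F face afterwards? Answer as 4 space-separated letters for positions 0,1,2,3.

After move 1 (F): F=GGGG U=WWOO R=WRWR D=RRYY L=OYOY
After move 2 (R'): R=RRWW U=WBOB F=GWGO D=RGYG B=YBRB
After move 3 (U'): U=BBWO F=OYGO R=GWWW B=RRRB L=YBOY
After move 4 (R): R=WGWW U=BYWO F=OGGG D=RRYR B=ORBB
After move 5 (F'): F=GGOG U=BYWW R=RGRW D=BYYR L=YOOW
After move 6 (F'): F=GGGO U=BYRR R=YGBW D=OWYR L=YWOW
Query: F face = GGGO

Answer: G G G O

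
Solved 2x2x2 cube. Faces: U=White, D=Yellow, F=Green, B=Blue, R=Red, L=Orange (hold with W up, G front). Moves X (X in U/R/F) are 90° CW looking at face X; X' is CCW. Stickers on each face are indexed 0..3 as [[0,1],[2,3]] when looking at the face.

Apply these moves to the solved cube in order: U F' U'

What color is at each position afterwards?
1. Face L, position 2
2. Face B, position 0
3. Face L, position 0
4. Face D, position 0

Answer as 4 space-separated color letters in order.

Answer: O Y O G

Derivation:
After move 1 (U): U=WWWW F=RRGG R=BBRR B=OOBB L=GGOO
After move 2 (F'): F=RGRG U=WWBR R=YBYR D=GOYY L=GWOW
After move 3 (U'): U=WRWB F=GWRG R=RGYR B=YBBB L=OOOW
Query 1: L[2] = O
Query 2: B[0] = Y
Query 3: L[0] = O
Query 4: D[0] = G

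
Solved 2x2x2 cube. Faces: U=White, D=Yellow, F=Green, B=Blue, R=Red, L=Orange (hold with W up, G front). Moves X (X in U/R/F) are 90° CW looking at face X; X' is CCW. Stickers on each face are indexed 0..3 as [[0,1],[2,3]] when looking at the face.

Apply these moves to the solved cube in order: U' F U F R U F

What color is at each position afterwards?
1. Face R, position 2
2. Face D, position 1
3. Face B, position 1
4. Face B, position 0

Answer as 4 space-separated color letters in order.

After move 1 (U'): U=WWWW F=OOGG R=GGRR B=RRBB L=BBOO
After move 2 (F): F=GOGO U=WWOB R=WGWR D=RGYY L=BYOY
After move 3 (U): U=OWBW F=WGGO R=RRWR B=BYBB L=GOOY
After move 4 (F): F=GWOG U=OWYO R=BRWR D=WRYY L=GROG
After move 5 (R): R=WBRR U=OWYG F=GROY D=WBYB B=OYWB
After move 6 (U): U=YOGW F=WBOY R=OYRR B=GRWB L=GROG
After move 7 (F): F=OWYB U=YOGR R=GYWR D=ROYB L=GWOB
Query 1: R[2] = W
Query 2: D[1] = O
Query 3: B[1] = R
Query 4: B[0] = G

Answer: W O R G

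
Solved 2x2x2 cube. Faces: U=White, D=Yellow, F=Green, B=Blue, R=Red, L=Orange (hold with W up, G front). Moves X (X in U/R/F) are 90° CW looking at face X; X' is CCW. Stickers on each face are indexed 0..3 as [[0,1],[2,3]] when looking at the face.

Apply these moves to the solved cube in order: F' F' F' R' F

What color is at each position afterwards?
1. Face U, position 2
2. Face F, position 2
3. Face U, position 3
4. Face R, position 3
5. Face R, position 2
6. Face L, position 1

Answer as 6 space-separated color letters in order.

After move 1 (F'): F=GGGG U=WWRR R=YRYR D=OOYY L=OWOW
After move 2 (F'): F=GGGG U=WWYY R=OROR D=WWYY L=OROR
After move 3 (F'): F=GGGG U=WWOO R=WRWR D=RRYY L=OYOY
After move 4 (R'): R=RRWW U=WBOB F=GWGO D=RGYG B=YBRB
After move 5 (F): F=GGOW U=WBYY R=ORBW D=WRYG L=OROG
Query 1: U[2] = Y
Query 2: F[2] = O
Query 3: U[3] = Y
Query 4: R[3] = W
Query 5: R[2] = B
Query 6: L[1] = R

Answer: Y O Y W B R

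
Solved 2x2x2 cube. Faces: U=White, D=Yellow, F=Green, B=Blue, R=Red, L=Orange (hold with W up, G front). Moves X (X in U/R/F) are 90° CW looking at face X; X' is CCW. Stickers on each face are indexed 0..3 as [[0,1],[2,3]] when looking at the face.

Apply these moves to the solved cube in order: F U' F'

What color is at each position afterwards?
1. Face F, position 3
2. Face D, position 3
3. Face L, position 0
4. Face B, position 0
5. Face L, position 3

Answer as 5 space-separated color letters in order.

After move 1 (F): F=GGGG U=WWOO R=WRWR D=RRYY L=OYOY
After move 2 (U'): U=WOWO F=OYGG R=GGWR B=WRBB L=BBOY
After move 3 (F'): F=YGOG U=WOGW R=RGRR D=BYYY L=BOOW
Query 1: F[3] = G
Query 2: D[3] = Y
Query 3: L[0] = B
Query 4: B[0] = W
Query 5: L[3] = W

Answer: G Y B W W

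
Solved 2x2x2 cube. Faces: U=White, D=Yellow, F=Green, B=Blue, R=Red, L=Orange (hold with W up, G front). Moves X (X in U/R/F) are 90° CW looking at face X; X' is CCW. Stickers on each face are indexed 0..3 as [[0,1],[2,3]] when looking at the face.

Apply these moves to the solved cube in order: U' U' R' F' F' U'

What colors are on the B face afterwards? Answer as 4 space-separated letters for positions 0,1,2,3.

After move 1 (U'): U=WWWW F=OOGG R=GGRR B=RRBB L=BBOO
After move 2 (U'): U=WWWW F=BBGG R=OORR B=GGBB L=RROO
After move 3 (R'): R=OROR U=WBWG F=BWGW D=YBYG B=YGYB
After move 4 (F'): F=WWBG U=WBOO R=BRYR D=ROYG L=RGOW
After move 5 (F'): F=WGWB U=WBBY R=ORRR D=GWYG L=ROOO
After move 6 (U'): U=BYWB F=ROWB R=WGRR B=ORYB L=YGOO
Query: B face = ORYB

Answer: O R Y B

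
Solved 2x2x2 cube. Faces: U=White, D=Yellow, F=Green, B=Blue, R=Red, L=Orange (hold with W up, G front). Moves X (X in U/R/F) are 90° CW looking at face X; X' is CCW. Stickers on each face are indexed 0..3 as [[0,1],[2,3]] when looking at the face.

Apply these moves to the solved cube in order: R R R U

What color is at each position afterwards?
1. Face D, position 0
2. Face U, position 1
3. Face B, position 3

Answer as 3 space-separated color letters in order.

After move 1 (R): R=RRRR U=WGWG F=GYGY D=YBYB B=WBWB
After move 2 (R): R=RRRR U=WYWY F=GBGB D=YWYW B=GBGB
After move 3 (R): R=RRRR U=WBWB F=GWGW D=YGYG B=YBYB
After move 4 (U): U=WWBB F=RRGW R=YBRR B=OOYB L=GWOO
Query 1: D[0] = Y
Query 2: U[1] = W
Query 3: B[3] = B

Answer: Y W B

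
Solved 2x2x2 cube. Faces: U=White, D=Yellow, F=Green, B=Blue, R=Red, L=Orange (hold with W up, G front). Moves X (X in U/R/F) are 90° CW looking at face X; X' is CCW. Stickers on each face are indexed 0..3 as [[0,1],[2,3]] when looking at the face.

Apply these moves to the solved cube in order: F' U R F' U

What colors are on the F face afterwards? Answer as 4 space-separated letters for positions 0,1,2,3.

After move 1 (F'): F=GGGG U=WWRR R=YRYR D=OOYY L=OWOW
After move 2 (U): U=RWRW F=YRGG R=BBYR B=OWBB L=GGOW
After move 3 (R): R=YBRB U=RRRG F=YOGY D=OBYO B=WWWB
After move 4 (F'): F=OYYG U=RRYR R=BBOB D=GWYO L=GGOR
After move 5 (U): U=YRRR F=BBYG R=WWOB B=GGWB L=OYOR
Query: F face = BBYG

Answer: B B Y G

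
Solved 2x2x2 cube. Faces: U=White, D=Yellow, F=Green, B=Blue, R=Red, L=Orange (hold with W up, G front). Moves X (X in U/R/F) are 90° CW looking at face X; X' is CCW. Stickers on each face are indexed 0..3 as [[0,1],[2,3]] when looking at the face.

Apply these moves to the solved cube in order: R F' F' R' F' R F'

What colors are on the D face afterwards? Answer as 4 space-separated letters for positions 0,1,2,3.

Answer: W B Y B

Derivation:
After move 1 (R): R=RRRR U=WGWG F=GYGY D=YBYB B=WBWB
After move 2 (F'): F=YYGG U=WGRR R=BRYR D=OOYB L=OGOW
After move 3 (F'): F=YGYG U=WGBY R=OROR D=GWYB L=OROR
After move 4 (R'): R=RROO U=WWBW F=YGYY D=GGYG B=BBWB
After move 5 (F'): F=GYYY U=WWRO R=GRGO D=RRYG L=OWOB
After move 6 (R): R=GGOR U=WYRY F=GRYG D=RWYB B=OBWB
After move 7 (F'): F=RGGY U=WYGO R=WGRR D=WBYB L=OYOR
Query: D face = WBYB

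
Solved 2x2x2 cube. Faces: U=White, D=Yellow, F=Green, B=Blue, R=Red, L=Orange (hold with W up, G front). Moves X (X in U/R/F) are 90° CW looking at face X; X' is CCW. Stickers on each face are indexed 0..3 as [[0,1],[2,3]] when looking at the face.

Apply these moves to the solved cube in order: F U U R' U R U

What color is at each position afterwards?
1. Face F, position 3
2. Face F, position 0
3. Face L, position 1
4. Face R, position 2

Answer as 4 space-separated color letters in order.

After move 1 (F): F=GGGG U=WWOO R=WRWR D=RRYY L=OYOY
After move 2 (U): U=OWOW F=WRGG R=BBWR B=OYBB L=GGOY
After move 3 (U): U=OOWW F=BBGG R=OYWR B=GGBB L=WROY
After move 4 (R'): R=YROW U=OBWG F=BOGW D=RBYG B=YGRB
After move 5 (U): U=WOGB F=YRGW R=YGOW B=WRRB L=BOOY
After move 6 (R): R=OYWG U=WRGW F=YBGG D=RRYW B=BROB
After move 7 (U): U=GWWR F=OYGG R=BRWG B=BOOB L=YBOY
Query 1: F[3] = G
Query 2: F[0] = O
Query 3: L[1] = B
Query 4: R[2] = W

Answer: G O B W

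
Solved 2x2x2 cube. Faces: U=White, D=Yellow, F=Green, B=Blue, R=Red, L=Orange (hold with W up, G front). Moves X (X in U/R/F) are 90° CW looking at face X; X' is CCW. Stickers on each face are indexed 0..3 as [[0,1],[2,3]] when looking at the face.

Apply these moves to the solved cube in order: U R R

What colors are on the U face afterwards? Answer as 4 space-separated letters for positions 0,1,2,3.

Answer: W Y W Y

Derivation:
After move 1 (U): U=WWWW F=RRGG R=BBRR B=OOBB L=GGOO
After move 2 (R): R=RBRB U=WRWG F=RYGY D=YBYO B=WOWB
After move 3 (R): R=RRBB U=WYWY F=RBGO D=YWYW B=GORB
Query: U face = WYWY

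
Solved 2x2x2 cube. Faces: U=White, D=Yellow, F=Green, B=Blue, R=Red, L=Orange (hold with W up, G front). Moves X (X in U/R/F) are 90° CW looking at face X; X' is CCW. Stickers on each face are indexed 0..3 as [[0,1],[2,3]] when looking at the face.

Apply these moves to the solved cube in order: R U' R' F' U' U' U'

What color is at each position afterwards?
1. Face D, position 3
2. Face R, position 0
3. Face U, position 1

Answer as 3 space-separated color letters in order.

Answer: Y B G

Derivation:
After move 1 (R): R=RRRR U=WGWG F=GYGY D=YBYB B=WBWB
After move 2 (U'): U=GGWW F=OOGY R=GYRR B=RRWB L=WBOO
After move 3 (R'): R=YRGR U=GWWR F=OGGW D=YOYY B=BRBB
After move 4 (F'): F=GWOG U=GWYG R=ORYR D=BOYY L=WROW
After move 5 (U'): U=WGGY F=WROG R=GWYR B=ORBB L=BROW
After move 6 (U'): U=GYWG F=BROG R=WRYR B=GWBB L=OROW
After move 7 (U'): U=YGGW F=OROG R=BRYR B=WRBB L=GWOW
Query 1: D[3] = Y
Query 2: R[0] = B
Query 3: U[1] = G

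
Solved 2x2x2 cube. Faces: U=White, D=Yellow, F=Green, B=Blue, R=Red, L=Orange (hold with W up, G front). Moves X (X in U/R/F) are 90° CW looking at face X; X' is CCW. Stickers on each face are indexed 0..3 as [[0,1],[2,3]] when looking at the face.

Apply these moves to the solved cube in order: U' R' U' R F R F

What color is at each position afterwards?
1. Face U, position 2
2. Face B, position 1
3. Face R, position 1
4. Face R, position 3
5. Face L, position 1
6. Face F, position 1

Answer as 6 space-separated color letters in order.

Answer: Y R W O R G

Derivation:
After move 1 (U'): U=WWWW F=OOGG R=GGRR B=RRBB L=BBOO
After move 2 (R'): R=GRGR U=WBWR F=OWGW D=YOYG B=YRYB
After move 3 (U'): U=BRWW F=BBGW R=OWGR B=GRYB L=YROO
After move 4 (R): R=GORW U=BBWW F=BOGG D=YYYG B=WRRB
After move 5 (F): F=GBGO U=BBOR R=WOWW D=RGYG L=YYOY
After move 6 (R): R=WWWO U=BBOO F=GGGG D=RRYW B=RRBB
After move 7 (F): F=GGGG U=BBYY R=OWOO D=WWYW L=YROR
Query 1: U[2] = Y
Query 2: B[1] = R
Query 3: R[1] = W
Query 4: R[3] = O
Query 5: L[1] = R
Query 6: F[1] = G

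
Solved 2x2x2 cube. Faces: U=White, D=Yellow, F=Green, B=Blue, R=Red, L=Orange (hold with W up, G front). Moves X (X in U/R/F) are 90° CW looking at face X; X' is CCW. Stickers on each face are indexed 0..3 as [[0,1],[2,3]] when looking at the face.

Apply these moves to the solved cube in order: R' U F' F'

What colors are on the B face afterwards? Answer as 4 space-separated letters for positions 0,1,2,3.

Answer: O O Y B

Derivation:
After move 1 (R'): R=RRRR U=WBWB F=GWGW D=YGYG B=YBYB
After move 2 (U): U=WWBB F=RRGW R=YBRR B=OOYB L=GWOO
After move 3 (F'): F=RWRG U=WWYR R=GBYR D=WOYG L=GBOB
After move 4 (F'): F=WGRR U=WWGY R=OBWR D=BBYG L=GROY
Query: B face = OOYB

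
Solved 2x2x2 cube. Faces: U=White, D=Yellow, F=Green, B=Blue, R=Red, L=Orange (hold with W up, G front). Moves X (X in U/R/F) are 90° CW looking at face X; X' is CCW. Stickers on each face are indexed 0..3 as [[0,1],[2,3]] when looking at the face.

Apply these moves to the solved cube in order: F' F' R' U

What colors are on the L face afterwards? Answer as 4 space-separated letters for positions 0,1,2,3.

After move 1 (F'): F=GGGG U=WWRR R=YRYR D=OOYY L=OWOW
After move 2 (F'): F=GGGG U=WWYY R=OROR D=WWYY L=OROR
After move 3 (R'): R=RROO U=WBYB F=GWGY D=WGYG B=YBWB
After move 4 (U): U=YWBB F=RRGY R=YBOO B=ORWB L=GWOR
Query: L face = GWOR

Answer: G W O R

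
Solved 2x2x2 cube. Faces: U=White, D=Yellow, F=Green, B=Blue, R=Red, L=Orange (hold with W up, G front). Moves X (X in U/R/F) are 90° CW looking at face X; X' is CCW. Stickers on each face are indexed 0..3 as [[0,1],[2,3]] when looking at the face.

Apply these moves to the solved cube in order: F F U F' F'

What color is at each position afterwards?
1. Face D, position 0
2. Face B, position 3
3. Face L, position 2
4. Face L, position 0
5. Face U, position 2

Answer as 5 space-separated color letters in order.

Answer: W B O G W

Derivation:
After move 1 (F): F=GGGG U=WWOO R=WRWR D=RRYY L=OYOY
After move 2 (F): F=GGGG U=WWYY R=OROR D=WWYY L=OROR
After move 3 (U): U=YWYW F=ORGG R=BBOR B=ORBB L=GGOR
After move 4 (F'): F=RGOG U=YWBO R=WBWR D=GRYY L=GWOY
After move 5 (F'): F=GGRO U=YWWW R=RBGR D=WYYY L=GOOB
Query 1: D[0] = W
Query 2: B[3] = B
Query 3: L[2] = O
Query 4: L[0] = G
Query 5: U[2] = W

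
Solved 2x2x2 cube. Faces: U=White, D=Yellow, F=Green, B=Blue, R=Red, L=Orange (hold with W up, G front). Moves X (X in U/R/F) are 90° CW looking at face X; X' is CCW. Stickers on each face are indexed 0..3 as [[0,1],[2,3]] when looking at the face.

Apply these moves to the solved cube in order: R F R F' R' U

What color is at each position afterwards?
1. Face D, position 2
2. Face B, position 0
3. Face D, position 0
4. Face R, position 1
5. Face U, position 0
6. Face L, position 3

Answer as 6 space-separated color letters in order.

After move 1 (R): R=RRRR U=WGWG F=GYGY D=YBYB B=WBWB
After move 2 (F): F=GGYY U=WGOO R=WRGR D=RRYB L=OYOB
After move 3 (R): R=GWRR U=WGOY F=GRYB D=RWYW B=OBGB
After move 4 (F'): F=RBGY U=WGGR R=WWRR D=YBYW L=OYOO
After move 5 (R'): R=WRWR U=WGGO F=RGGR D=YBYY B=WBBB
After move 6 (U): U=GWOG F=WRGR R=WBWR B=OYBB L=RGOO
Query 1: D[2] = Y
Query 2: B[0] = O
Query 3: D[0] = Y
Query 4: R[1] = B
Query 5: U[0] = G
Query 6: L[3] = O

Answer: Y O Y B G O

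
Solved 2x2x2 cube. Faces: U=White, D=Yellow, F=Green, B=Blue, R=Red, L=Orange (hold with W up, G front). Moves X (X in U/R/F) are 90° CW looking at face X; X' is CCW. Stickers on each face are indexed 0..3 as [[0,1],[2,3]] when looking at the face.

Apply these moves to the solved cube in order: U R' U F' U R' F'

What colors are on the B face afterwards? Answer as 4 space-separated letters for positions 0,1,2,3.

After move 1 (U): U=WWWW F=RRGG R=BBRR B=OOBB L=GGOO
After move 2 (R'): R=BRBR U=WBWO F=RWGW D=YRYG B=YOYB
After move 3 (U): U=WWOB F=BRGW R=YOBR B=GGYB L=RWOO
After move 4 (F'): F=RWBG U=WWYB R=ROYR D=WOYG L=RBOO
After move 5 (U): U=YWBW F=ROBG R=GGYR B=RBYB L=RWOO
After move 6 (R'): R=GRGY U=YYBR F=RWBW D=WOYG B=GBOB
After move 7 (F'): F=WWRB U=YYGG R=ORWY D=WOYG L=RROB
Query: B face = GBOB

Answer: G B O B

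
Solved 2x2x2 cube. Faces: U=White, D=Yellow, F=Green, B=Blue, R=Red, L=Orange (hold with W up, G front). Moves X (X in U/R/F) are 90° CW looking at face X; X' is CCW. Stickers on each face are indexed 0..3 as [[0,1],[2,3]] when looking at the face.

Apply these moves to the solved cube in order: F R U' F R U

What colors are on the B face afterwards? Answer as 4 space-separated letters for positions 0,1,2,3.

After move 1 (F): F=GGGG U=WWOO R=WRWR D=RRYY L=OYOY
After move 2 (R): R=WWRR U=WGOG F=GRGY D=RBYB B=OBWB
After move 3 (U'): U=GGWO F=OYGY R=GRRR B=WWWB L=OBOY
After move 4 (F): F=GOYY U=GGYB R=WROR D=RGYB L=OROB
After move 5 (R): R=OWRR U=GOYY F=GGYB D=RWYW B=BWGB
After move 6 (U): U=YGYO F=OWYB R=BWRR B=ORGB L=GGOB
Query: B face = ORGB

Answer: O R G B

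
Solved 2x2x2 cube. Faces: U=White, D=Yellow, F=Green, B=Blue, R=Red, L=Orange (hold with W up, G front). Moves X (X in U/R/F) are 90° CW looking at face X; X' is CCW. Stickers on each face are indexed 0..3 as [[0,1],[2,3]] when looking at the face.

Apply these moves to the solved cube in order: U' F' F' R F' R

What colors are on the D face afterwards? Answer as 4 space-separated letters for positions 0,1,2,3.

After move 1 (U'): U=WWWW F=OOGG R=GGRR B=RRBB L=BBOO
After move 2 (F'): F=OGOG U=WWGR R=YGYR D=BOYY L=BWOW
After move 3 (F'): F=GGOO U=WWYY R=OGBR D=WWYY L=BROG
After move 4 (R): R=BORG U=WGYO F=GWOY D=WBYR B=YRWB
After move 5 (F'): F=WYGO U=WGBR R=BOWG D=RGYR L=BOOY
After move 6 (R): R=WBGO U=WYBO F=WGGR D=RWYY B=RRGB
Query: D face = RWYY

Answer: R W Y Y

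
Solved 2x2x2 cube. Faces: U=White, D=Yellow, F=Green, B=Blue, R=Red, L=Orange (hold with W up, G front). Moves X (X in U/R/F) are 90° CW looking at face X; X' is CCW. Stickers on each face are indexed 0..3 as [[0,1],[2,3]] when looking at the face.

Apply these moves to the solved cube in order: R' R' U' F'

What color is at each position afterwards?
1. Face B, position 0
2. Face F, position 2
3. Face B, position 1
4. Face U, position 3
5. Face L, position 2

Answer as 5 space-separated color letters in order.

Answer: R O R R O

Derivation:
After move 1 (R'): R=RRRR U=WBWB F=GWGW D=YGYG B=YBYB
After move 2 (R'): R=RRRR U=WYWY F=GBGB D=YWYW B=GBGB
After move 3 (U'): U=YYWW F=OOGB R=GBRR B=RRGB L=GBOO
After move 4 (F'): F=OBOG U=YYGR R=WBYR D=BOYW L=GWOW
Query 1: B[0] = R
Query 2: F[2] = O
Query 3: B[1] = R
Query 4: U[3] = R
Query 5: L[2] = O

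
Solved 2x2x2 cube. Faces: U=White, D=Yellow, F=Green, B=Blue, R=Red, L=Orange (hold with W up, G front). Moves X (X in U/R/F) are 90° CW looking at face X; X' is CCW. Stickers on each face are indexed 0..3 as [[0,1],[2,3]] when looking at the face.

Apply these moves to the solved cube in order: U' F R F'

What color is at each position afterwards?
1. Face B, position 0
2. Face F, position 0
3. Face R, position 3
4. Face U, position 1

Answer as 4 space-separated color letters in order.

After move 1 (U'): U=WWWW F=OOGG R=GGRR B=RRBB L=BBOO
After move 2 (F): F=GOGO U=WWOB R=WGWR D=RGYY L=BYOY
After move 3 (R): R=WWRG U=WOOO F=GGGY D=RBYR B=BRWB
After move 4 (F'): F=GYGG U=WOWR R=BWRG D=YYYR L=BOOO
Query 1: B[0] = B
Query 2: F[0] = G
Query 3: R[3] = G
Query 4: U[1] = O

Answer: B G G O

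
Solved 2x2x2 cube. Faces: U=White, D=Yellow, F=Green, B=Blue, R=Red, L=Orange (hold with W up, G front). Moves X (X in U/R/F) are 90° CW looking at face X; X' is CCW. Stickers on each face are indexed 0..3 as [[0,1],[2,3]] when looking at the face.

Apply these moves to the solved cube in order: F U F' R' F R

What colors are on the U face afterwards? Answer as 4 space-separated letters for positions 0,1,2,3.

Answer: O R O W

Derivation:
After move 1 (F): F=GGGG U=WWOO R=WRWR D=RRYY L=OYOY
After move 2 (U): U=OWOW F=WRGG R=BBWR B=OYBB L=GGOY
After move 3 (F'): F=RGWG U=OWBW R=RBRR D=GYYY L=GWOO
After move 4 (R'): R=BRRR U=OBBO F=RWWW D=GGYG B=YYYB
After move 5 (F): F=WRWW U=OBOW R=BROR D=RBYG L=GGOG
After move 6 (R): R=OBRR U=OROW F=WBWG D=RYYY B=WYBB
Query: U face = OROW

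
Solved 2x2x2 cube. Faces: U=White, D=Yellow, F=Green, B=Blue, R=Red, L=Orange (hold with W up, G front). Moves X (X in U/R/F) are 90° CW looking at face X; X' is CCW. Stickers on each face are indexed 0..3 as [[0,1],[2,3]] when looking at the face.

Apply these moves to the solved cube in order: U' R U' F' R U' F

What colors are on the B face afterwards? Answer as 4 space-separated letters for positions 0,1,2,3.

Answer: Y B G B

Derivation:
After move 1 (U'): U=WWWW F=OOGG R=GGRR B=RRBB L=BBOO
After move 2 (R): R=RGRG U=WOWG F=OYGY D=YBYR B=WRWB
After move 3 (U'): U=OGWW F=BBGY R=OYRG B=RGWB L=WROO
After move 4 (F'): F=BYBG U=OGOR R=BYYG D=ROYR L=WWOW
After move 5 (R): R=YBGY U=OYOG F=BOBR D=RWYR B=RGGB
After move 6 (U'): U=YGOO F=WWBR R=BOGY B=YBGB L=RGOW
After move 7 (F): F=BWRW U=YGWG R=OOOY D=GBYR L=RROW
Query: B face = YBGB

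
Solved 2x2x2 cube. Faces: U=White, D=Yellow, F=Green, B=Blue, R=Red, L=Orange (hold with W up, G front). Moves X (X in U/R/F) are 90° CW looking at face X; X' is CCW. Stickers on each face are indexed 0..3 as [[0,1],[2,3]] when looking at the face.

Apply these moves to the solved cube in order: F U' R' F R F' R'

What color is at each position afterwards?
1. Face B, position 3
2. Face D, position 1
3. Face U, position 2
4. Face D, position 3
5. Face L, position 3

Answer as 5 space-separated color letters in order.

After move 1 (F): F=GGGG U=WWOO R=WRWR D=RRYY L=OYOY
After move 2 (U'): U=WOWO F=OYGG R=GGWR B=WRBB L=BBOY
After move 3 (R'): R=GRGW U=WBWW F=OOGO D=RYYG B=YRRB
After move 4 (F): F=GOOO U=WBYB R=WRWW D=GGYG L=BROY
After move 5 (R): R=WWWR U=WOYO F=GGOG D=GRYY B=BRBB
After move 6 (F'): F=GGGO U=WOWW R=RWGR D=RYYY L=BOOY
After move 7 (R'): R=WRRG U=WBWB F=GOGW D=RGYO B=YRYB
Query 1: B[3] = B
Query 2: D[1] = G
Query 3: U[2] = W
Query 4: D[3] = O
Query 5: L[3] = Y

Answer: B G W O Y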